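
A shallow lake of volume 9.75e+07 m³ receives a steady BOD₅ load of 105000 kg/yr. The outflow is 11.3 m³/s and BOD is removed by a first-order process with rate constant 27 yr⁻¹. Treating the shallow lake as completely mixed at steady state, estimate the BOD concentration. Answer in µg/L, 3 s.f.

35.1 µg/L

Outflow Q = 11.3 m³/s × 3.156e+07 s/yr = 3.566e+08 m³/yr.
Steady-state CSTR mass balance: W = Q·C + k·V·C, so C = W/(Q + kV).
Q + kV = 3.566e+08 + 27·9.75e+07 = 2.989e+09 m³/yr.
C = 105000/2.989e+09 = 3.513e-05 kg/m³ = 0.03513 mg/L = 35.13 µg/L.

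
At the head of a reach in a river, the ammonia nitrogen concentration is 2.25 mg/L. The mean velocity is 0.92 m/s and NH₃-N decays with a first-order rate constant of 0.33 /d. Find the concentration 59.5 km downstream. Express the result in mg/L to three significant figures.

Travel time t = 59.5 km / 0.92 m/s = 5.95e+04/0.92 = 6.467e+04 s = 0.7485 d.
First-order decay: C = 2.25·exp(−0.33·0.7485) = 2.25·0.7811 = 1.758 mg/L.

1.76 mg/L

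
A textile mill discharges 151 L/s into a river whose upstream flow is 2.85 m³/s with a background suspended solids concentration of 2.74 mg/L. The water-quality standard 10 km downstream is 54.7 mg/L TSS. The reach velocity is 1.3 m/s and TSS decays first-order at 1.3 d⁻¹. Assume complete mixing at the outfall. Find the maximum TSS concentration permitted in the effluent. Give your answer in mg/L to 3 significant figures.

1170 mg/L

151 L/s = 0.151 m³/s.
Travel time to the compliance point: t = 1e+04/1.3 = 7692 s = 0.08903 d; decay factor exp(−1.3·0.08903) = 0.8907.
So the concentration just after mixing may be at most 54.7/0.8907 = 61.41 mg/L.
Mass balance: 61.41·3.001 = 0.151·Cₑ + 2.85·2.74.
Cₑ = (184.3 − 7.809) / 0.151 = 1169 mg/L.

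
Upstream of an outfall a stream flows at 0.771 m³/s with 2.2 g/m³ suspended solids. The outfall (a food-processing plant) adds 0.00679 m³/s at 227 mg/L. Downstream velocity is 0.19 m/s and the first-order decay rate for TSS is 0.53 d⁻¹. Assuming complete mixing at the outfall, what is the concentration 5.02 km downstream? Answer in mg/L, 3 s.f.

After complete mixing, C₀ = (0.00679·227 + 0.771·2.2) / 0.7778 = 4.162 mg/L.
Travel time t = 5020 m / 0.19 m/s = 2.642e+04 s = 0.3058 d.
C = 4.162·exp(−0.53·0.3058) = 4.162·0.8504 = 3.54 mg/L.

3.54 mg/L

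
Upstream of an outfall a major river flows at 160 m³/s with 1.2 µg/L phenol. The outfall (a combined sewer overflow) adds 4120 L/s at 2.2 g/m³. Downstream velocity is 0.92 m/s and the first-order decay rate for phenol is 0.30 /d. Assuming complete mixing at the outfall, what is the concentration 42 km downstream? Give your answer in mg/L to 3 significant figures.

0.0481 mg/L

4120 L/s = 4.12 m³/s.
1.2 µg/L = 0.0012 mg/L.
After complete mixing, C₀ = (4.12·2.2 + 160·0.0012) / 164.1 = 0.0564 mg/L.
Travel time t = 4.2e+04 m / 0.92 m/s = 4.565e+04 s = 0.5284 d.
C = 0.0564·exp(−0.30·0.5284) = 0.0564·0.8534 = 0.04813 mg/L.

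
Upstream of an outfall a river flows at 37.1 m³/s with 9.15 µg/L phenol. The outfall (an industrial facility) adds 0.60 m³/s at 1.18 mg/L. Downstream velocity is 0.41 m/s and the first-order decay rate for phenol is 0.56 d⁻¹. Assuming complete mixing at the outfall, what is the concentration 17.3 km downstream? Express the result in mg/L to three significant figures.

9.15 µg/L = 0.00915 mg/L.
After complete mixing, C₀ = (0.6·1.18 + 37.1·0.00915) / 37.7 = 0.02778 mg/L.
Travel time t = 1.73e+04 m / 0.41 m/s = 4.22e+04 s = 0.4884 d.
C = 0.02778·exp(−0.56·0.4884) = 0.02778·0.7607 = 0.02114 mg/L.

0.0211 mg/L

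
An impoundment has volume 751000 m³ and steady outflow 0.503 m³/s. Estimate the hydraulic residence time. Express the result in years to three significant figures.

0.0473 yr

Q = 0.503 m³/s × 3.156e+07 s/yr = 1.587e+07 m³/yr.
Hydraulic residence time τ = V/Q = 751000/1.587e+07 = 0.04731 yr.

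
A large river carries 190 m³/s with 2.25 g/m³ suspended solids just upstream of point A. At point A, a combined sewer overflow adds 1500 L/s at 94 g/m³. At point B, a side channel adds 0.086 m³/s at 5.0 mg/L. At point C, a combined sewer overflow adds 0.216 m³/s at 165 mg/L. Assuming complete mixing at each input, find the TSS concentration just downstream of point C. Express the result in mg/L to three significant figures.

1500 L/s = 1.5 m³/s.
After input A: C = (190·2.25 + 1.5·94) / 191.5 = 2.969 mg/L.
After input B: C = (191.5·2.969 + 0.086·5) / 191.6 = 2.97 mg/L.
After input C: C = (191.6·2.97 + 0.216·165) / 191.8 = 3.152 mg/L.

3.15 mg/L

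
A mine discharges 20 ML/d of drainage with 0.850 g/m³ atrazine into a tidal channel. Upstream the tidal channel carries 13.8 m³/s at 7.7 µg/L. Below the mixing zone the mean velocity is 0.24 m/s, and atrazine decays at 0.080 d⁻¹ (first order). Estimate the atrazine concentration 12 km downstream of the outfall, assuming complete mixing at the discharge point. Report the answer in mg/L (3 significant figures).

20 ML/d = 0.2315 m³/s.
7.7 µg/L = 0.0077 mg/L.
After complete mixing, C₀ = (0.2315·0.85 + 13.8·0.0077) / 14.03 = 0.0216 mg/L.
Travel time t = 1.2e+04 m / 0.24 m/s = 5e+04 s = 0.5787 d.
C = 0.0216·exp(−0.080·0.5787) = 0.0216·0.9548 = 0.02062 mg/L.

0.0206 mg/L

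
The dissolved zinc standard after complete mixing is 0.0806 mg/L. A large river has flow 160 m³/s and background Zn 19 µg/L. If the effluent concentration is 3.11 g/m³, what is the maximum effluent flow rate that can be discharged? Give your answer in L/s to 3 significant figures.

19 µg/L = 0.019 mg/L.
Mass balance at complete mixing: C_std·(Q_w + Q_r) = Q_w·C_e + Q_r·C_b.
Rearranging, Q_w = Q_r·(C_std − C_b)/(C_e − C_std) = 160·(0.0806 − 0.019) / (3.11 − 0.0806) = 3.253 m³/s.
= 3253 L/s.

3250 L/s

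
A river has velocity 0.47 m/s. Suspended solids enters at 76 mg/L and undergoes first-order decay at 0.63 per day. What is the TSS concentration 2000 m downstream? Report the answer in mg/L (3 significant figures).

73.7 mg/L

Travel time t = 2000 m / 0.47 m/s = 2000/0.47 = 4255 s = 0.04925 d.
First-order decay: C = 76·exp(−0.63·0.04925) = 76·0.9694 = 73.68 mg/L.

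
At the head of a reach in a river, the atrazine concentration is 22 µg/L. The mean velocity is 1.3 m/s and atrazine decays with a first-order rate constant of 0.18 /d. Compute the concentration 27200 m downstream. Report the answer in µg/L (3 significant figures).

21.1 µg/L

Travel time t = 27200 m / 1.3 m/s = 2.72e+04/1.3 = 2.092e+04 s = 0.2422 d.
First-order decay: C = 22·exp(−0.18·0.2422) = 22·0.9573 = 21.06 µg/L.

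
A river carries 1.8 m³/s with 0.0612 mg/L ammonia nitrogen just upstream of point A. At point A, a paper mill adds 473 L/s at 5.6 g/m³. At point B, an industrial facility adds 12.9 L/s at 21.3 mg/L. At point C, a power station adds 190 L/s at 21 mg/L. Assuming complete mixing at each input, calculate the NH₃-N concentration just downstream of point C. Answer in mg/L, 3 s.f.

2.84 mg/L

473 L/s = 0.473 m³/s.
After input A: C = (1.8·0.0612 + 0.473·5.6) / 2.273 = 1.214 mg/L.
12.9 L/s = 0.0129 m³/s.
After input B: C = (2.273·1.214 + 0.0129·21.3) / 2.286 = 1.327 mg/L.
190 L/s = 0.19 m³/s.
After input C: C = (2.286·1.327 + 0.19·21) / 2.476 = 2.837 mg/L.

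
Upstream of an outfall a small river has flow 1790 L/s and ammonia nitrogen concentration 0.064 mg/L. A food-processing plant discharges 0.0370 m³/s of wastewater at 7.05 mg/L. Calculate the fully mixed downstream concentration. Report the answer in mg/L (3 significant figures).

0.205 mg/L

1790 L/s = 1.79 m³/s.
Conservation of mass across the mixing zone: C = (0.037·7.05 + 1.79·0.064) / (0.037 + 1.79) = 0.3754/1.827 = 0.2055 mg/L.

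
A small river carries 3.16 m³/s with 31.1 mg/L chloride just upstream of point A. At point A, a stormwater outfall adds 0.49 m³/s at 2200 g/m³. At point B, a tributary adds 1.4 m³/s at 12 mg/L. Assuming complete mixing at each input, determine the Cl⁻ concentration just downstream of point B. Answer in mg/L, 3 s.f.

After input A: C = (3.16·31.1 + 0.49·2200) / 3.65 = 322.3 mg/L.
After input B: C = (3.65·322.3 + 1.4·12) / 5.05 = 236.3 mg/L.

236 mg/L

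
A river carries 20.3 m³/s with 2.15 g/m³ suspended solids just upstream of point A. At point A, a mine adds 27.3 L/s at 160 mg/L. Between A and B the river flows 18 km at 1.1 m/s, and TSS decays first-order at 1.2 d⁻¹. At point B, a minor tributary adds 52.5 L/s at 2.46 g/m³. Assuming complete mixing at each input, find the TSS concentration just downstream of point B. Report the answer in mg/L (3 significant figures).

27.3 L/s = 0.0273 m³/s.
After input A: C = (20.3·2.15 + 0.0273·160) / 20.33 = 2.362 mg/L.
Over the 18 km reach to input B (t = 1.636e+04 s = 0.1894 d), decay gives C = 2.362·exp(−1.2·0.1894) = 1.882 mg/L.
52.5 L/s = 0.0525 m³/s.
After input B: C = (20.33·1.882 + 0.0525·2.46) / 20.38 = 1.883 mg/L.

1.88 mg/L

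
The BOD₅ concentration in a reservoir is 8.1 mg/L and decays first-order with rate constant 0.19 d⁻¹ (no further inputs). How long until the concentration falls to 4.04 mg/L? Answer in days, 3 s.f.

t = ln(C₀/C)/k = ln(8.1/4.04)/0.19 = 0.6956/0.19 = 3.661 d.

3.66 d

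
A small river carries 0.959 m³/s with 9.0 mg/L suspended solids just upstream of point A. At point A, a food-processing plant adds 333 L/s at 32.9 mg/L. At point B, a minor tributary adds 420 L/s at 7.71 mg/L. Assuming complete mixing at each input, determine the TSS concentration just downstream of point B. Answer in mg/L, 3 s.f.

333 L/s = 0.333 m³/s.
After input A: C = (0.959·9 + 0.333·32.9) / 1.292 = 15.16 mg/L.
420 L/s = 0.42 m³/s.
After input B: C = (1.292·15.16 + 0.42·7.71) / 1.712 = 13.33 mg/L.

13.3 mg/L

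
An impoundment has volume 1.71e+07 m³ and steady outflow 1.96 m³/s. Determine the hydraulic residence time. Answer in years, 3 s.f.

Q = 1.96 m³/s × 3.156e+07 s/yr = 6.185e+07 m³/yr.
Hydraulic residence time τ = V/Q = 1.71e+07/6.185e+07 = 0.2765 yr.

0.276 yr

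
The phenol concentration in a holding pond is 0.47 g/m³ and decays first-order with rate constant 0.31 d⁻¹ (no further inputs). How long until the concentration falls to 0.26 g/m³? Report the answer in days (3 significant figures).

t = ln(C₀/C)/k = ln(0.47/0.26)/0.31 = 0.5921/0.31 = 1.91 d.

1.91 d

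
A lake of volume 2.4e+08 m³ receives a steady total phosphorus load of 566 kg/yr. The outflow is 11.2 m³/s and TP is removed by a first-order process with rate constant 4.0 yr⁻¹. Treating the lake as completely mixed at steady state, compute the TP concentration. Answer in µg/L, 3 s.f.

0.431 µg/L

Outflow Q = 11.2 m³/s × 3.156e+07 s/yr = 3.534e+08 m³/yr.
Steady-state CSTR mass balance: W = Q·C + k·V·C, so C = W/(Q + kV).
Q + kV = 3.534e+08 + 4.0·2.4e+08 = 1.313e+09 m³/yr.
C = 566/1.313e+09 = 4.309e-07 kg/m³ = 0.0004309 mg/L = 0.4309 µg/L.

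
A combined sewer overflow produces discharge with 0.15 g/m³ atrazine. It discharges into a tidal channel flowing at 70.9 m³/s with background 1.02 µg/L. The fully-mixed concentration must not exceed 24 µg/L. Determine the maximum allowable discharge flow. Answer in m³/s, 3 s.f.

1.02 µg/L = 0.00102 mg/L.
24 µg/L = 0.024 mg/L.
Mass balance at complete mixing: C_std·(Q_w + Q_r) = Q_w·C_e + Q_r·C_b.
Rearranging, Q_w = Q_r·(C_std − C_b)/(C_e − C_std) = 70.9·(0.024 − 0.00102) / (0.15 − 0.024) = 12.93 m³/s.

12.9 m³/s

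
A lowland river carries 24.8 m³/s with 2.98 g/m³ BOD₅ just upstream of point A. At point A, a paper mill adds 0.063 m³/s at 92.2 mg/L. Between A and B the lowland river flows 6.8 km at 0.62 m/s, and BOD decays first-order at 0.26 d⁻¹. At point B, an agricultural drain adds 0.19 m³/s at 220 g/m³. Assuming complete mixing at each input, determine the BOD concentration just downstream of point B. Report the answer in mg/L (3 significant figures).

4.75 mg/L

After input A: C = (24.8·2.98 + 0.063·92.2) / 24.86 = 3.206 mg/L.
Over the 6.8 km reach to input B (t = 1.097e+04 s = 0.1269 d), decay gives C = 3.206·exp(−0.26·0.1269) = 3.102 mg/L.
After input B: C = (24.86·3.102 + 0.19·220) / 25.05 = 4.747 mg/L.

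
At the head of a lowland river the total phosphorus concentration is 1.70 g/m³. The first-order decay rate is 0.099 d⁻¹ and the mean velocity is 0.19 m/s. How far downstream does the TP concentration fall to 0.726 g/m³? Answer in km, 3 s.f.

141 km

From C = C₀·e^(−kt), t = ln(C₀/C)/k = ln(1.70/0.726)/0.099 = 0.8508/0.099 = 8.594 d.
Distance = v·t = 0.19 m/s × 7.425e+05 s = 1.411e+05 m = 141.1 km.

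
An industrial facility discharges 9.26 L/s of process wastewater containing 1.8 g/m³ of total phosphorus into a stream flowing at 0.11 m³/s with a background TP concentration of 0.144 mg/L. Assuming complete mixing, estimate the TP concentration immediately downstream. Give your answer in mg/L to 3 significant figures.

9.26 L/s = 0.00926 m³/s.
Flow-weighted mixing gives C = (0.00926·1.8 + 0.11·0.144) / (0.00926 + 0.11) = 0.03251/0.1193 = 0.2726 mg/L.

0.273 mg/L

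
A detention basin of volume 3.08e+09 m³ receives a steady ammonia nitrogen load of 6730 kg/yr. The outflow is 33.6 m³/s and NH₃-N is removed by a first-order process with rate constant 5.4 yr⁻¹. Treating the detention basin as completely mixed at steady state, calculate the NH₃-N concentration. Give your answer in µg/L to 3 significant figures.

0.380 µg/L

Outflow Q = 33.6 m³/s × 3.156e+07 s/yr = 1.06e+09 m³/yr.
Steady-state CSTR mass balance: W = Q·C + k·V·C, so C = W/(Q + kV).
Q + kV = 1.06e+09 + 5.4·3.08e+09 = 1.769e+10 m³/yr.
C = 6730/1.769e+10 = 3.804e-07 kg/m³ = 0.0003804 mg/L = 0.3804 µg/L.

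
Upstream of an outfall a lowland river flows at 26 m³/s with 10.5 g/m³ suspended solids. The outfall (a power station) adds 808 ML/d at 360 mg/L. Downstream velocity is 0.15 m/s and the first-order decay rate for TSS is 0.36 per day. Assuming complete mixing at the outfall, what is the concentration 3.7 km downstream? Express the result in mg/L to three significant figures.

92.9 mg/L

808 ML/d = 9.352 m³/s.
After complete mixing, C₀ = (9.352·360 + 26·10.5) / 35.35 = 103 mg/L.
Travel time t = 3700 m / 0.15 m/s = 2.467e+04 s = 0.2855 d.
C = 103·exp(−0.36·0.2855) = 103·0.9023 = 92.9 mg/L.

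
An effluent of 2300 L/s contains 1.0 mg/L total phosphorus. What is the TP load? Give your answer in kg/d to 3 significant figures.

199 kg/d

2300 L/s = 2.3 m³/s.
Mass flux = Q·C = 2.3 m³/s × 1 g/m³ = 2.3 g/s.
= 2.3 g/s × 86.4 = 198.7 kg/d.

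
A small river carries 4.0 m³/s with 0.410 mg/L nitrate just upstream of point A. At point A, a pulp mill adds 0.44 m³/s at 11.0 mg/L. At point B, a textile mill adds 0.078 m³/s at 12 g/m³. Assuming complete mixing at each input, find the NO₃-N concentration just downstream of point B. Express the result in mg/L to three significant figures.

1.64 mg/L

After input A: C = (4·0.41 + 0.44·11) / 4.44 = 1.459 mg/L.
After input B: C = (4.44·1.459 + 0.078·12) / 4.518 = 1.641 mg/L.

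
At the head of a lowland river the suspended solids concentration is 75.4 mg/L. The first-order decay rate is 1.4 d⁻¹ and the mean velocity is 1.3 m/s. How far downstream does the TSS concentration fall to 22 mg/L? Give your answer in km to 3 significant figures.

From C = C₀·e^(−kt), t = ln(C₀/C)/k = ln(75.4/22)/1.4 = 1.232/1.4 = 0.8798 d.
Distance = v·t = 1.3 m/s × 7.602e+04 s = 9.882e+04 m = 98.82 km.

98.8 km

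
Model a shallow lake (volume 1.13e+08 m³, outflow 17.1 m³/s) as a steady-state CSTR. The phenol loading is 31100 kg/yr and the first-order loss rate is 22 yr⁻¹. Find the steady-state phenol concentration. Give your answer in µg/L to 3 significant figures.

Outflow Q = 17.1 m³/s × 3.156e+07 s/yr = 5.396e+08 m³/yr.
Steady-state CSTR mass balance: W = Q·C + k·V·C, so C = W/(Q + kV).
Q + kV = 5.396e+08 + 22·1.13e+08 = 3.026e+09 m³/yr.
C = 31100/3.026e+09 = 1.028e-05 kg/m³ = 0.01028 mg/L = 10.28 µg/L.

10.3 µg/L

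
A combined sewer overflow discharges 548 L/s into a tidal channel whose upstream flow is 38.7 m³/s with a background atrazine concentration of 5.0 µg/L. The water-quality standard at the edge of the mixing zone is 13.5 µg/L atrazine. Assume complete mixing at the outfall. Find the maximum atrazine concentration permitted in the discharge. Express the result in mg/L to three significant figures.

0.614 mg/L

548 L/s = 0.548 m³/s.
5.0 µg/L = 0.005 mg/L.
13.5 µg/L = 0.0135 mg/L.
Mass balance: 0.0135·39.25 = 0.548·Cₑ + 38.7·0.005.
Cₑ = (0.5298 − 0.1935) / 0.548 = 0.6138 mg/L.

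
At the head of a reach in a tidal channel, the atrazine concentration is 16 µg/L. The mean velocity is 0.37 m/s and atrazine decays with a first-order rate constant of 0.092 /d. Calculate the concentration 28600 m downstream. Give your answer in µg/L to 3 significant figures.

Travel time t = 28600 m / 0.37 m/s = 2.86e+04/0.37 = 7.73e+04 s = 0.8946 d.
First-order decay: C = 16·exp(−0.092·0.8946) = 16·0.921 = 14.74 µg/L.

14.7 µg/L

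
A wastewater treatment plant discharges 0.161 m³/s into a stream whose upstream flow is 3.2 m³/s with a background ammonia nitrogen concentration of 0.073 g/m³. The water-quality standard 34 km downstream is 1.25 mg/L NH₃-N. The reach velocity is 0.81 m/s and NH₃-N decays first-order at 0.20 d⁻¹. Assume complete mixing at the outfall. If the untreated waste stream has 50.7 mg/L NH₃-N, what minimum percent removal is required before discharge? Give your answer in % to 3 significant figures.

46.1 %

Travel time to the compliance point: t = 3.4e+04/0.81 = 4.198e+04 s = 0.4858 d; decay factor exp(−0.20·0.4858) = 0.9074.
So the concentration just after mixing may be at most 1.25/0.9074 = 1.378 mg/L.
Mass balance: 1.378·3.361 = 0.161·Cₑ + 3.2·0.073.
Cₑ = (4.63 − 0.2336) / 0.161 = 27.31 mg/L.
Required removal = 1 − 27.31/50.7 = 46.14 %.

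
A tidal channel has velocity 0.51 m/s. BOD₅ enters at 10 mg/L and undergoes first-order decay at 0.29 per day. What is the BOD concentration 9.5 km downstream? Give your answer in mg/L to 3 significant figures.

Travel time t = 9.5 km / 0.51 m/s = 9500/0.51 = 1.863e+04 s = 0.2156 d.
First-order decay: C = 10·exp(−0.29·0.2156) = 10·0.9394 = 9.394 mg/L.

9.39 mg/L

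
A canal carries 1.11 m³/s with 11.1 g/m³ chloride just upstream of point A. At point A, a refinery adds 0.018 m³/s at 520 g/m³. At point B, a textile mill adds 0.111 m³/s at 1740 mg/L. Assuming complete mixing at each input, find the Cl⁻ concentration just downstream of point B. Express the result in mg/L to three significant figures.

173 mg/L

After input A: C = (1.11·11.1 + 0.018·520) / 1.128 = 19.22 mg/L.
After input B: C = (1.128·19.22 + 0.111·1740) / 1.239 = 173.4 mg/L.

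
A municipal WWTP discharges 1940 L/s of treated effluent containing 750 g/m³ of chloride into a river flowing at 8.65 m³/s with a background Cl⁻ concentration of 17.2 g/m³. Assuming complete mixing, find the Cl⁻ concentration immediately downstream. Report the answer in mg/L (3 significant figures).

1940 L/s = 1.94 m³/s.
Conservation of mass across the mixing zone: C = (1.94·750 + 8.65·17.2) / (1.94 + 8.65) = 1604/10.59 = 151.4 mg/L.

151 mg/L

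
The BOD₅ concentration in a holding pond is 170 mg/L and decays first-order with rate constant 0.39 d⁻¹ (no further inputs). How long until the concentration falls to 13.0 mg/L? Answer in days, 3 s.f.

t = ln(C₀/C)/k = ln(170/13.0)/0.39 = 2.571/0.39 = 6.592 d.

6.59 d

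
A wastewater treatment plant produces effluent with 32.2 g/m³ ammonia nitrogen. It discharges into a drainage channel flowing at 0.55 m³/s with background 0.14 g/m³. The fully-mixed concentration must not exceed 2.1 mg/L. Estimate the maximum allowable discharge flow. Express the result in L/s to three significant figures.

35.8 L/s

Mass balance at complete mixing: C_std·(Q_w + Q_r) = Q_w·C_e + Q_r·C_b.
Rearranging, Q_w = Q_r·(C_std − C_b)/(C_e − C_std) = 0.55·(2.1 − 0.14) / (32.2 − 2.1) = 0.03581 m³/s.
= 35.81 L/s.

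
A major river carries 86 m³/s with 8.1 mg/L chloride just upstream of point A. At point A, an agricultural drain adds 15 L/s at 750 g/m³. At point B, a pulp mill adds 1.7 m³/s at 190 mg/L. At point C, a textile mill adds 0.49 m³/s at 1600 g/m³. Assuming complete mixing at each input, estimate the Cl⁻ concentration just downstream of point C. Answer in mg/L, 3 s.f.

20.6 mg/L

15 L/s = 0.015 m³/s.
After input A: C = (86·8.1 + 0.015·750) / 86.02 = 8.229 mg/L.
After input B: C = (86.02·8.229 + 1.7·190) / 87.72 = 11.75 mg/L.
After input C: C = (87.72·11.75 + 0.49·1600) / 88.2 = 20.58 mg/L.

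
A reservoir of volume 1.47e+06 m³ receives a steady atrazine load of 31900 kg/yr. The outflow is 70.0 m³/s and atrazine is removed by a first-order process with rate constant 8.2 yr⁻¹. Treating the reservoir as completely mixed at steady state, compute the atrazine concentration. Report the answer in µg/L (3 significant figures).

Outflow Q = 70.0 m³/s × 3.156e+07 s/yr = 2.209e+09 m³/yr.
Steady-state CSTR mass balance: W = Q·C + k·V·C, so C = W/(Q + kV).
Q + kV = 2.209e+09 + 8.2·1.47e+06 = 2.221e+09 m³/yr.
C = 31900/2.221e+09 = 1.436e-05 kg/m³ = 0.01436 mg/L = 14.36 µg/L.

14.4 µg/L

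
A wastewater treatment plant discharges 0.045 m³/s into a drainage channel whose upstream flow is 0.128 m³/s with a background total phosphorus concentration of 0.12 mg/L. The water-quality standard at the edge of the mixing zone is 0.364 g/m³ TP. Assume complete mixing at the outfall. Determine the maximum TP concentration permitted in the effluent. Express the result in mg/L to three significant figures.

1.06 mg/L

Mass balance: 0.364·0.173 = 0.045·Cₑ + 0.128·0.12.
Cₑ = (0.06297 − 0.01536) / 0.045 = 1.058 mg/L.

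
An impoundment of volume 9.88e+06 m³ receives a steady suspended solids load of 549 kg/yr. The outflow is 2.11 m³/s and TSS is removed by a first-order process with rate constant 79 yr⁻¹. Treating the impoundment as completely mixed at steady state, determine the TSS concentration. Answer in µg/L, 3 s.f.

Outflow Q = 2.11 m³/s × 3.156e+07 s/yr = 6.659e+07 m³/yr.
Steady-state CSTR mass balance: W = Q·C + k·V·C, so C = W/(Q + kV).
Q + kV = 6.659e+07 + 79·9.88e+06 = 8.471e+08 m³/yr.
C = 549/8.471e+08 = 6.481e-07 kg/m³ = 0.0006481 mg/L = 0.6481 µg/L.

0.648 µg/L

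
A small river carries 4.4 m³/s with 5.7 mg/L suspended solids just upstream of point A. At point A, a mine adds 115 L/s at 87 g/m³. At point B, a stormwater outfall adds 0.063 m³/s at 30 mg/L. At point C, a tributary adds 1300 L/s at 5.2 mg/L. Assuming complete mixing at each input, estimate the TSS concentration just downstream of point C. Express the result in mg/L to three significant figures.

115 L/s = 0.115 m³/s.
After input A: C = (4.4·5.7 + 0.115·87) / 4.515 = 7.771 mg/L.
After input B: C = (4.515·7.771 + 0.063·30) / 4.578 = 8.077 mg/L.
1300 L/s = 1.3 m³/s.
After input C: C = (4.578·8.077 + 1.3·5.2) / 5.878 = 7.44 mg/L.

7.44 mg/L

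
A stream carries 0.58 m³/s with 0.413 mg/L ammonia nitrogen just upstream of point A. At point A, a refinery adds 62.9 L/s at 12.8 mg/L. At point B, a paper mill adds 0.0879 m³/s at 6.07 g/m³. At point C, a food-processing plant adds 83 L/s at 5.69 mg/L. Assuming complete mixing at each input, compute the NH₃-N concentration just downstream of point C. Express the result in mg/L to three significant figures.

62.9 L/s = 0.0629 m³/s.
After input A: C = (0.58·0.413 + 0.0629·12.8) / 0.6429 = 1.625 mg/L.
After input B: C = (0.6429·1.625 + 0.0879·6.07) / 0.7308 = 2.16 mg/L.
83 L/s = 0.083 m³/s.
After input C: C = (0.7308·2.16 + 0.083·5.69) / 0.8138 = 2.52 mg/L.

2.52 mg/L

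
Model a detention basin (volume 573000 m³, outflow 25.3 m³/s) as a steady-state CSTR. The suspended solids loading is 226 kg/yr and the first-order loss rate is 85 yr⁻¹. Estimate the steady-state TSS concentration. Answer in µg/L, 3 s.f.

0.267 µg/L

Outflow Q = 25.3 m³/s × 3.156e+07 s/yr = 7.984e+08 m³/yr.
Steady-state CSTR mass balance: W = Q·C + k·V·C, so C = W/(Q + kV).
Q + kV = 7.984e+08 + 85·573000 = 8.471e+08 m³/yr.
C = 226/8.471e+08 = 2.668e-07 kg/m³ = 0.0002668 mg/L = 0.2668 µg/L.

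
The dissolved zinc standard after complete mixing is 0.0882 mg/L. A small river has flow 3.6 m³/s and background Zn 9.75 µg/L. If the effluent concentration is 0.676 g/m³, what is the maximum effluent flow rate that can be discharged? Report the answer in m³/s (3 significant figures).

9.75 µg/L = 0.00975 mg/L.
Mass balance at complete mixing: C_std·(Q_w + Q_r) = Q_w·C_e + Q_r·C_b.
Rearranging, Q_w = Q_r·(C_std − C_b)/(C_e − C_std) = 3.6·(0.0882 − 0.00975) / (0.676 − 0.0882) = 0.4805 m³/s.

0.480 m³/s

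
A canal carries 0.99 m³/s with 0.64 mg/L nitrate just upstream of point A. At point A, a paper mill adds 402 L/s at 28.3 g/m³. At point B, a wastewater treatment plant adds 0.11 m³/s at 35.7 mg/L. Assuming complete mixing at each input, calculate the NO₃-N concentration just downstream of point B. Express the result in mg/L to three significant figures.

10.6 mg/L

402 L/s = 0.402 m³/s.
After input A: C = (0.99·0.64 + 0.402·28.3) / 1.392 = 8.628 mg/L.
After input B: C = (1.392·8.628 + 0.11·35.7) / 1.502 = 10.61 mg/L.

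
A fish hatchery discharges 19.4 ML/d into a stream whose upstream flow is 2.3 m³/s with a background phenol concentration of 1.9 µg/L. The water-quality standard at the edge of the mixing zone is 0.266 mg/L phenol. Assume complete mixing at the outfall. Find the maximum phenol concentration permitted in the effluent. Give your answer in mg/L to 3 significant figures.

2.97 mg/L

19.4 ML/d = 0.2245 m³/s.
1.9 µg/L = 0.0019 mg/L.
Mass balance: 0.266·2.525 = 0.2245·Cₑ + 2.3·0.0019.
Cₑ = (0.6715 − 0.00437) / 0.2245 = 2.971 mg/L.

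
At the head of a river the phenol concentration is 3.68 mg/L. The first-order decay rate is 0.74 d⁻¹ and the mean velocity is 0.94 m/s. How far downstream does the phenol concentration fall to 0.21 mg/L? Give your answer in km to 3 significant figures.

314 km

From C = C₀·e^(−kt), t = ln(C₀/C)/k = ln(3.68/0.21)/0.74 = 2.864/0.74 = 3.87 d.
Distance = v·t = 0.94 m/s × 3.343e+05 s = 3.143e+05 m = 314.3 km.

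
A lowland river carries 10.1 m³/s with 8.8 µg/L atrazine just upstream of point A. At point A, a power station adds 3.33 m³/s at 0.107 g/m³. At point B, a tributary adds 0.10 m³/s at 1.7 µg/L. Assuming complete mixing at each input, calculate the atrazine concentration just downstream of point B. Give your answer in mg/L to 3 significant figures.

8.8 µg/L = 0.0088 mg/L.
After input A: C = (10.1·0.0088 + 3.33·0.107) / 13.43 = 0.03315 mg/L.
1.7 µg/L = 0.0017 mg/L.
After input B: C = (13.43·0.03315 + 0.1·0.0017) / 13.53 = 0.03292 mg/L.

0.0329 mg/L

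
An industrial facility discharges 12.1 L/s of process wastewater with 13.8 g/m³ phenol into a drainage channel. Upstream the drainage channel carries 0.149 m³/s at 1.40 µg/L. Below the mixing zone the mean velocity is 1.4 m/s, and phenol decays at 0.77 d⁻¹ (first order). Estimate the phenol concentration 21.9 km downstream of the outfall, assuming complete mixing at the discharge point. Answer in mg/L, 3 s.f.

12.1 L/s = 0.0121 m³/s.
1.40 µg/L = 0.0014 mg/L.
After complete mixing, C₀ = (0.0121·13.8 + 0.149·0.0014) / 0.1611 = 1.038 mg/L.
Travel time t = 2.19e+04 m / 1.4 m/s = 1.564e+04 s = 0.1811 d.
C = 1.038·exp(−0.77·0.1811) = 1.038·0.8699 = 0.9027 mg/L.

0.903 mg/L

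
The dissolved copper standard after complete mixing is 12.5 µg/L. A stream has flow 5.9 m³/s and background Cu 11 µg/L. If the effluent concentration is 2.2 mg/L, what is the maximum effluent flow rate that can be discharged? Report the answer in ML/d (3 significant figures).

11 µg/L = 0.011 mg/L.
12.5 µg/L = 0.0125 mg/L.
Mass balance at complete mixing: C_std·(Q_w + Q_r) = Q_w·C_e + Q_r·C_b.
Rearranging, Q_w = Q_r·(C_std − C_b)/(C_e − C_std) = 5.9·(0.0125 − 0.011) / (2.2 − 0.0125) = 0.004046 m³/s.
= 0.3495 ML/d.

0.350 ML/d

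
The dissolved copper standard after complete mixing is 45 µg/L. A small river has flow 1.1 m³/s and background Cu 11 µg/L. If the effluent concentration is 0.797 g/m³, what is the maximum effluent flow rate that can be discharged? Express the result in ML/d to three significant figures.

4.30 ML/d

11 µg/L = 0.011 mg/L.
45 µg/L = 0.045 mg/L.
Mass balance at complete mixing: C_std·(Q_w + Q_r) = Q_w·C_e + Q_r·C_b.
Rearranging, Q_w = Q_r·(C_std − C_b)/(C_e − C_std) = 1.1·(0.045 − 0.011) / (0.797 − 0.045) = 0.04973 m³/s.
= 4.297 ML/d.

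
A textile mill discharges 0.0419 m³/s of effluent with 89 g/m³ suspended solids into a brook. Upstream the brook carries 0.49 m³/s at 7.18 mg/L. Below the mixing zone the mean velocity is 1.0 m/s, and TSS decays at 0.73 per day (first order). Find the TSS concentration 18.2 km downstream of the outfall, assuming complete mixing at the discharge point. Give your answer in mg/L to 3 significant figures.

11.7 mg/L

After complete mixing, C₀ = (0.0419·89 + 0.49·7.18) / 0.5319 = 13.63 mg/L.
Travel time t = 1.82e+04 m / 1.0 m/s = 1.82e+04 s = 0.2106 d.
C = 13.63·exp(−0.73·0.2106) = 13.63·0.8575 = 11.68 mg/L.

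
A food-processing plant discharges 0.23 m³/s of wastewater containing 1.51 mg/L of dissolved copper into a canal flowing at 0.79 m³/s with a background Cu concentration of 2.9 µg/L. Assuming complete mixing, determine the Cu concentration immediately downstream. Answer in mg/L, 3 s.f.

0.343 mg/L

2.9 µg/L = 0.0029 mg/L.
By mass balance at complete mixing, C = (0.23·1.51 + 0.79·0.0029) / (0.23 + 0.79) = 0.3496/1.02 = 0.3427 mg/L.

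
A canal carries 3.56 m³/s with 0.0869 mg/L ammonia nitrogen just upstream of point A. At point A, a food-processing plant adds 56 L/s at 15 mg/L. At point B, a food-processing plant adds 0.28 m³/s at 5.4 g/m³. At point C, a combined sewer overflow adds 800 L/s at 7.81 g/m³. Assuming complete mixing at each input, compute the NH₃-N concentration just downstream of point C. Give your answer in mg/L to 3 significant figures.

1.90 mg/L

56 L/s = 0.056 m³/s.
After input A: C = (3.56·0.0869 + 0.056·15) / 3.616 = 0.3179 mg/L.
After input B: C = (3.616·0.3179 + 0.28·5.4) / 3.896 = 0.6831 mg/L.
800 L/s = 0.8 m³/s.
After input C: C = (3.896·0.6831 + 0.8·7.81) / 4.696 = 1.897 mg/L.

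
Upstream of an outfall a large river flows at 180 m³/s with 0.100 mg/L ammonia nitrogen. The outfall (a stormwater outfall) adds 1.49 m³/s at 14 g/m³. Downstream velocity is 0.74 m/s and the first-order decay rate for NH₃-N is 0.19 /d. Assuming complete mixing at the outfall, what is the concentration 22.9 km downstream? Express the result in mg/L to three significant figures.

0.200 mg/L

After complete mixing, C₀ = (1.49·14 + 180·0.1) / 181.5 = 0.2141 mg/L.
Travel time t = 2.29e+04 m / 0.74 m/s = 3.095e+04 s = 0.3582 d.
C = 0.2141·exp(−0.19·0.3582) = 0.2141·0.9342 = 0.2 mg/L.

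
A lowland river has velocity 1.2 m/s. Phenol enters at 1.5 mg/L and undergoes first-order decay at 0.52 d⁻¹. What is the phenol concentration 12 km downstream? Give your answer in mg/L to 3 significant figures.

1.41 mg/L

Travel time t = 12 km / 1.2 m/s = 1.2e+04/1.2 = 1e+04 s = 0.1157 d.
First-order decay: C = 1.5·exp(−0.52·0.1157) = 1.5·0.9416 = 1.412 mg/L.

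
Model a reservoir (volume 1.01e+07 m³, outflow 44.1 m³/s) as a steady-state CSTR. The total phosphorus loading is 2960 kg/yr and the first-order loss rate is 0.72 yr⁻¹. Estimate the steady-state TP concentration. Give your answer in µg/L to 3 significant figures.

2.12 µg/L

Outflow Q = 44.1 m³/s × 3.156e+07 s/yr = 1.392e+09 m³/yr.
Steady-state CSTR mass balance: W = Q·C + k·V·C, so C = W/(Q + kV).
Q + kV = 1.392e+09 + 0.72·1.01e+07 = 1.399e+09 m³/yr.
C = 2960/1.399e+09 = 2.116e-06 kg/m³ = 0.002116 mg/L = 2.116 µg/L.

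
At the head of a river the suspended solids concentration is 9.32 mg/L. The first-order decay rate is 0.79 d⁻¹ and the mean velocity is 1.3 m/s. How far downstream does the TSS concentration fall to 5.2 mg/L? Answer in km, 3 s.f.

From C = C₀·e^(−kt), t = ln(C₀/C)/k = ln(9.32/5.2)/0.79 = 0.5835/0.79 = 0.7386 d.
Distance = v·t = 1.3 m/s × 6.382e+04 s = 8.296e+04 m = 82.96 km.

83.0 km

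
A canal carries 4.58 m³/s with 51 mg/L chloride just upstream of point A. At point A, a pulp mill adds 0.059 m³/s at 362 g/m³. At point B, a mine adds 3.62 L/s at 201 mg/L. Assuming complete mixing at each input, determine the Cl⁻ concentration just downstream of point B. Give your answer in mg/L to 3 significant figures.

55.1 mg/L

After input A: C = (4.58·51 + 0.059·362) / 4.639 = 54.96 mg/L.
3.62 L/s = 0.00362 m³/s.
After input B: C = (4.639·54.96 + 0.00362·201) / 4.643 = 55.07 mg/L.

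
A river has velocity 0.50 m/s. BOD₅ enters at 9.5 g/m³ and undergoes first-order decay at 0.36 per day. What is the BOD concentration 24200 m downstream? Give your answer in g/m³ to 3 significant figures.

Travel time t = 24200 m / 0.50 m/s = 2.42e+04/0.50 = 4.84e+04 s = 0.5602 d.
First-order decay: C = 9.5·exp(−0.36·0.5602) = 9.5·0.8174 = 7.765 g/m³.

7.76 g/m³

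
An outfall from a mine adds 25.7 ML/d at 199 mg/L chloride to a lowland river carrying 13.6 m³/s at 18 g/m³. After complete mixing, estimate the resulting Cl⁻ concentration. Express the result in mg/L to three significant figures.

25.7 ML/d = 0.2975 m³/s.
By mass balance at complete mixing, C = (0.2975·199 + 13.6·18) / (0.2975 + 13.6) = 304/13.9 = 21.87 mg/L.

21.9 mg/L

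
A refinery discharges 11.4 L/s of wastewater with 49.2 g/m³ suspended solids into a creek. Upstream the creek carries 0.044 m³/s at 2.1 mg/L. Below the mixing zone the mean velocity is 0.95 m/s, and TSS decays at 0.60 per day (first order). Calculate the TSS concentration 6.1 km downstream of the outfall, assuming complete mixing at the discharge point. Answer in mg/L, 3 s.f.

11.3 mg/L

11.4 L/s = 0.0114 m³/s.
After complete mixing, C₀ = (0.0114·49.2 + 0.044·2.1) / 0.0554 = 11.79 mg/L.
Travel time t = 6100 m / 0.95 m/s = 6421 s = 0.07432 d.
C = 11.79·exp(−0.60·0.07432) = 11.79·0.9564 = 11.28 mg/L.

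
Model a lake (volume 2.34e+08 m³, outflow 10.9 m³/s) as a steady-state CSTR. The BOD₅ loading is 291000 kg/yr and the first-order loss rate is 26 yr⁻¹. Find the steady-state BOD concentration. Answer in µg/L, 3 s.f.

45.3 µg/L

Outflow Q = 10.9 m³/s × 3.156e+07 s/yr = 3.44e+08 m³/yr.
Steady-state CSTR mass balance: W = Q·C + k·V·C, so C = W/(Q + kV).
Q + kV = 3.44e+08 + 26·2.34e+08 = 6.428e+09 m³/yr.
C = 291000/6.428e+09 = 4.527e-05 kg/m³ = 0.04527 mg/L = 45.27 µg/L.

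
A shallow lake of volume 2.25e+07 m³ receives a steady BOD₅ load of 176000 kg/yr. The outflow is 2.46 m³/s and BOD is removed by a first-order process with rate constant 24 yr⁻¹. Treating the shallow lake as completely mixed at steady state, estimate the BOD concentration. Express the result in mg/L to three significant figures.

0.285 mg/L

Outflow Q = 2.46 m³/s × 3.156e+07 s/yr = 7.763e+07 m³/yr.
Steady-state CSTR mass balance: W = Q·C + k·V·C, so C = W/(Q + kV).
Q + kV = 7.763e+07 + 24·2.25e+07 = 6.176e+08 m³/yr.
C = 176000/6.176e+08 = 0.000285 kg/m³ = 0.285 mg/L.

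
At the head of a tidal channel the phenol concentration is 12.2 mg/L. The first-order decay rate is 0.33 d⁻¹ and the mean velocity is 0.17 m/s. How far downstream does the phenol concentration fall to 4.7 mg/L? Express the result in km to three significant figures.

From C = C₀·e^(−kt), t = ln(C₀/C)/k = ln(12.2/4.7)/0.33 = 0.9539/0.33 = 2.891 d.
Distance = v·t = 0.17 m/s × 2.497e+05 s = 4.246e+04 m = 42.46 km.

42.5 km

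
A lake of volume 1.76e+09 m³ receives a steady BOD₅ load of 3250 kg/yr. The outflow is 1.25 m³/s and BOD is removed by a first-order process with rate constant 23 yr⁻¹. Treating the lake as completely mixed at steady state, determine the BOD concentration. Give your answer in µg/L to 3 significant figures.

0.0802 µg/L

Outflow Q = 1.25 m³/s × 3.156e+07 s/yr = 3.945e+07 m³/yr.
Steady-state CSTR mass balance: W = Q·C + k·V·C, so C = W/(Q + kV).
Q + kV = 3.945e+07 + 23·1.76e+09 = 4.052e+10 m³/yr.
C = 3250/4.052e+10 = 8.021e-08 kg/m³ = 8.021e-05 mg/L = 0.08021 µg/L.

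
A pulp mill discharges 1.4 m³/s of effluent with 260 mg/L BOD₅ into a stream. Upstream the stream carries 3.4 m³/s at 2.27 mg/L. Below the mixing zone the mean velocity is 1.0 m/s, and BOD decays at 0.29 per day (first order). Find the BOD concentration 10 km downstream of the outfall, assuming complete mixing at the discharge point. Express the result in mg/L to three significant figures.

After complete mixing, C₀ = (1.4·260 + 3.4·2.27) / 4.8 = 77.44 mg/L.
Travel time t = 1e+04 m / 1.0 m/s = 1e+04 s = 0.1157 d.
C = 77.44·exp(−0.29·0.1157) = 77.44·0.967 = 74.89 mg/L.

74.9 mg/L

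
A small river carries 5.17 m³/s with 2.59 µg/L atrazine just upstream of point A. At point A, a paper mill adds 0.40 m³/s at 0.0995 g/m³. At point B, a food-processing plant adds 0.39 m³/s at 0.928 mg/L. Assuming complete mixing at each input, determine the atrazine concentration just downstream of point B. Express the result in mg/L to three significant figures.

0.0696 mg/L

2.59 µg/L = 0.00259 mg/L.
After input A: C = (5.17·0.00259 + 0.4·0.0995) / 5.57 = 0.009549 mg/L.
After input B: C = (5.57·0.009549 + 0.39·0.928) / 5.96 = 0.06965 mg/L.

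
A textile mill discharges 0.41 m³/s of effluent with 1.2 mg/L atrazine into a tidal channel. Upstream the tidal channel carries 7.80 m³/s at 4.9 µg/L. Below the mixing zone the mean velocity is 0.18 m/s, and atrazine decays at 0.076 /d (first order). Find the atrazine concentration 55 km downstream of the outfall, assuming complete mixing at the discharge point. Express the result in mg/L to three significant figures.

4.9 µg/L = 0.0049 mg/L.
After complete mixing, C₀ = (0.41·1.2 + 7.8·0.0049) / 8.21 = 0.06458 mg/L.
Travel time t = 5.5e+04 m / 0.18 m/s = 3.056e+05 s = 3.537 d.
C = 0.06458·exp(−0.076·3.537) = 0.06458·0.7643 = 0.04936 mg/L.

0.0494 mg/L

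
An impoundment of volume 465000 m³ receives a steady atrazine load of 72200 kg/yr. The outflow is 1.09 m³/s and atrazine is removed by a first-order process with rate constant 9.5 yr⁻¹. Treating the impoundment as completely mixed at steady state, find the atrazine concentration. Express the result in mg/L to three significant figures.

Outflow Q = 1.09 m³/s × 3.156e+07 s/yr = 3.44e+07 m³/yr.
Steady-state CSTR mass balance: W = Q·C + k·V·C, so C = W/(Q + kV).
Q + kV = 3.44e+07 + 9.5·465000 = 3.882e+07 m³/yr.
C = 72200/3.882e+07 = 0.00186 kg/m³ = 1.86 mg/L.

1.86 mg/L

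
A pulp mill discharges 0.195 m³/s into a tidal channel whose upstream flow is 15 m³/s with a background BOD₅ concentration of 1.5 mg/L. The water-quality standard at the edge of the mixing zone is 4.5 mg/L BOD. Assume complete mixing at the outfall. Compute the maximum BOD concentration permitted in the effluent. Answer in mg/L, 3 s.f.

Mass balance: 4.5·15.2 = 0.195·Cₑ + 15·1.5.
Cₑ = (68.38 − 22.5) / 0.195 = 235.3 mg/L.

235 mg/L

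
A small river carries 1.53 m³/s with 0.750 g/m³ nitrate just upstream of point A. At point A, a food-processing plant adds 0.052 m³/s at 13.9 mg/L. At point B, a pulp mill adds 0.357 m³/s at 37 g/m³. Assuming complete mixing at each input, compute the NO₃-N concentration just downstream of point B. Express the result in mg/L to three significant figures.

7.78 mg/L

After input A: C = (1.53·0.75 + 0.052·13.9) / 1.582 = 1.182 mg/L.
After input B: C = (1.582·1.182 + 0.357·37) / 1.939 = 7.777 mg/L.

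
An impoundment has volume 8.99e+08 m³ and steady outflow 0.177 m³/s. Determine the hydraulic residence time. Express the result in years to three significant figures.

161 yr

Q = 0.177 m³/s × 3.156e+07 s/yr = 5.586e+06 m³/yr.
Hydraulic residence time τ = V/Q = 8.99e+08/5.586e+06 = 160.9 yr.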